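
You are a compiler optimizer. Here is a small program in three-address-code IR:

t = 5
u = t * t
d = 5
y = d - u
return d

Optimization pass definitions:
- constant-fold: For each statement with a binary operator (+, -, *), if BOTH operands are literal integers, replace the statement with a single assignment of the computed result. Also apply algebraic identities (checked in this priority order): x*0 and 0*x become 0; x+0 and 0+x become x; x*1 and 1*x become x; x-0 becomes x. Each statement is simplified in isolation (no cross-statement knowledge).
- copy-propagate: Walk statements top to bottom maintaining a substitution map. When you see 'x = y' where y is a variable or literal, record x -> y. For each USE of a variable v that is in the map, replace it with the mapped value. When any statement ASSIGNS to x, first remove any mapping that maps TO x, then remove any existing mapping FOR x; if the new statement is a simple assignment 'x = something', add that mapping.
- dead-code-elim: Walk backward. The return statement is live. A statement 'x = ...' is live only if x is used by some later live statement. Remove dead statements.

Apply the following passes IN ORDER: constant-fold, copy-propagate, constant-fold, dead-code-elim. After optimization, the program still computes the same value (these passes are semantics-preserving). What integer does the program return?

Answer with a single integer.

Answer: 5

Derivation:
Initial IR:
  t = 5
  u = t * t
  d = 5
  y = d - u
  return d
After constant-fold (5 stmts):
  t = 5
  u = t * t
  d = 5
  y = d - u
  return d
After copy-propagate (5 stmts):
  t = 5
  u = 5 * 5
  d = 5
  y = 5 - u
  return 5
After constant-fold (5 stmts):
  t = 5
  u = 25
  d = 5
  y = 5 - u
  return 5
After dead-code-elim (1 stmts):
  return 5
Evaluate:
  t = 5  =>  t = 5
  u = t * t  =>  u = 25
  d = 5  =>  d = 5
  y = d - u  =>  y = -20
  return d = 5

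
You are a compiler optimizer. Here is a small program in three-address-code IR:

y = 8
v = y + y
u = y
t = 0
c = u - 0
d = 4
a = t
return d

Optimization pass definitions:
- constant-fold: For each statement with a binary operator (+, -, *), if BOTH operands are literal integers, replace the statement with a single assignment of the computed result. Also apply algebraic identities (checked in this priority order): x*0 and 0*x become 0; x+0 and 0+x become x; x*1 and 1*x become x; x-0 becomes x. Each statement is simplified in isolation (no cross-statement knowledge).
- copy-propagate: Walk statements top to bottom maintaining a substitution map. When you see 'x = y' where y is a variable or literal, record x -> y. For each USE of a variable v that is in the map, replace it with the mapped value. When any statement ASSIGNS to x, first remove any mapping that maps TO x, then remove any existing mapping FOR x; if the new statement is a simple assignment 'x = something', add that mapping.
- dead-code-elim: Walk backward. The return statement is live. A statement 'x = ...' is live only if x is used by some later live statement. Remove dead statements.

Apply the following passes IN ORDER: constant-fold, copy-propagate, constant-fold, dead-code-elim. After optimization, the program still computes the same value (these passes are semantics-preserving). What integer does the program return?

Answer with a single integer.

Initial IR:
  y = 8
  v = y + y
  u = y
  t = 0
  c = u - 0
  d = 4
  a = t
  return d
After constant-fold (8 stmts):
  y = 8
  v = y + y
  u = y
  t = 0
  c = u
  d = 4
  a = t
  return d
After copy-propagate (8 stmts):
  y = 8
  v = 8 + 8
  u = 8
  t = 0
  c = 8
  d = 4
  a = 0
  return 4
After constant-fold (8 stmts):
  y = 8
  v = 16
  u = 8
  t = 0
  c = 8
  d = 4
  a = 0
  return 4
After dead-code-elim (1 stmts):
  return 4
Evaluate:
  y = 8  =>  y = 8
  v = y + y  =>  v = 16
  u = y  =>  u = 8
  t = 0  =>  t = 0
  c = u - 0  =>  c = 8
  d = 4  =>  d = 4
  a = t  =>  a = 0
  return d = 4

Answer: 4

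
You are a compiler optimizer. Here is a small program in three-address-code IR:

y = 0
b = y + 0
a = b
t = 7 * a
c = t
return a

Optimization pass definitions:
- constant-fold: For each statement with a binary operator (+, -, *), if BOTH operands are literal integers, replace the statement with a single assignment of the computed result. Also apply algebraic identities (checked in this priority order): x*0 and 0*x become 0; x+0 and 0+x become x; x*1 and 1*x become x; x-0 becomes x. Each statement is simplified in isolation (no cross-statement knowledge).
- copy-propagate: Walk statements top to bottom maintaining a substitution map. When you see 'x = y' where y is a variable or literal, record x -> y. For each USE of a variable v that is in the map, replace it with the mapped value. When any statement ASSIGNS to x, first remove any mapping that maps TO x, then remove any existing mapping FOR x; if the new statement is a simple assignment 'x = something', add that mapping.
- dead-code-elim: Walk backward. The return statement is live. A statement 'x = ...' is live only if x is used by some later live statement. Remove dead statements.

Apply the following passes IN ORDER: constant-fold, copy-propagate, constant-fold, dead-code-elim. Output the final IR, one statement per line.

Initial IR:
  y = 0
  b = y + 0
  a = b
  t = 7 * a
  c = t
  return a
After constant-fold (6 stmts):
  y = 0
  b = y
  a = b
  t = 7 * a
  c = t
  return a
After copy-propagate (6 stmts):
  y = 0
  b = 0
  a = 0
  t = 7 * 0
  c = t
  return 0
After constant-fold (6 stmts):
  y = 0
  b = 0
  a = 0
  t = 0
  c = t
  return 0
After dead-code-elim (1 stmts):
  return 0

Answer: return 0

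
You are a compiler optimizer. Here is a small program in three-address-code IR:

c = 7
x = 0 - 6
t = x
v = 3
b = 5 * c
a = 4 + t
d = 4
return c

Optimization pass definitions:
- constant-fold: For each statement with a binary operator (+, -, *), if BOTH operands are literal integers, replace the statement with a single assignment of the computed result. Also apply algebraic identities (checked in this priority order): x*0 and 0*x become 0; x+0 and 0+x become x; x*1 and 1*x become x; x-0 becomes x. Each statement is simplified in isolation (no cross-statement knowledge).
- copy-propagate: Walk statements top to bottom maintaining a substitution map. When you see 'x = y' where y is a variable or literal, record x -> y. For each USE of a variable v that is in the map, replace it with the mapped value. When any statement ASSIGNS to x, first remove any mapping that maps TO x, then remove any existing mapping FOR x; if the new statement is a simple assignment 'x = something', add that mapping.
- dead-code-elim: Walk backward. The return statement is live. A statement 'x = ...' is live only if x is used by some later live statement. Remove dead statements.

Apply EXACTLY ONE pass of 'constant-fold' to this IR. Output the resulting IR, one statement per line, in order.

Applying constant-fold statement-by-statement:
  [1] c = 7  (unchanged)
  [2] x = 0 - 6  -> x = -6
  [3] t = x  (unchanged)
  [4] v = 3  (unchanged)
  [5] b = 5 * c  (unchanged)
  [6] a = 4 + t  (unchanged)
  [7] d = 4  (unchanged)
  [8] return c  (unchanged)
Result (8 stmts):
  c = 7
  x = -6
  t = x
  v = 3
  b = 5 * c
  a = 4 + t
  d = 4
  return c

Answer: c = 7
x = -6
t = x
v = 3
b = 5 * c
a = 4 + t
d = 4
return c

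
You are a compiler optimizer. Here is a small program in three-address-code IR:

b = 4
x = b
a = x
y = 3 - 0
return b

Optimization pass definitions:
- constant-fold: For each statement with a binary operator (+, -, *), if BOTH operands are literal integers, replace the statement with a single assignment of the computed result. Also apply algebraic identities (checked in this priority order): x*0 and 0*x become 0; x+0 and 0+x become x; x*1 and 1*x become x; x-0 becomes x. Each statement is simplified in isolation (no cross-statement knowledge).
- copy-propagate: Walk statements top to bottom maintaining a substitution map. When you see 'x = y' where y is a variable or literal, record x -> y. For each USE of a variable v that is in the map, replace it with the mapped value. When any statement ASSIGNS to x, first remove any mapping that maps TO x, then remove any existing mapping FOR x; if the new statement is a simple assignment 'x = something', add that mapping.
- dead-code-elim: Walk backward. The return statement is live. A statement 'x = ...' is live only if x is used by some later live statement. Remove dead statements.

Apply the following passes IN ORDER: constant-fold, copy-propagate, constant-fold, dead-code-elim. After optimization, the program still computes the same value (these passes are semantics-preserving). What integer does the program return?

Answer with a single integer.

Answer: 4

Derivation:
Initial IR:
  b = 4
  x = b
  a = x
  y = 3 - 0
  return b
After constant-fold (5 stmts):
  b = 4
  x = b
  a = x
  y = 3
  return b
After copy-propagate (5 stmts):
  b = 4
  x = 4
  a = 4
  y = 3
  return 4
After constant-fold (5 stmts):
  b = 4
  x = 4
  a = 4
  y = 3
  return 4
After dead-code-elim (1 stmts):
  return 4
Evaluate:
  b = 4  =>  b = 4
  x = b  =>  x = 4
  a = x  =>  a = 4
  y = 3 - 0  =>  y = 3
  return b = 4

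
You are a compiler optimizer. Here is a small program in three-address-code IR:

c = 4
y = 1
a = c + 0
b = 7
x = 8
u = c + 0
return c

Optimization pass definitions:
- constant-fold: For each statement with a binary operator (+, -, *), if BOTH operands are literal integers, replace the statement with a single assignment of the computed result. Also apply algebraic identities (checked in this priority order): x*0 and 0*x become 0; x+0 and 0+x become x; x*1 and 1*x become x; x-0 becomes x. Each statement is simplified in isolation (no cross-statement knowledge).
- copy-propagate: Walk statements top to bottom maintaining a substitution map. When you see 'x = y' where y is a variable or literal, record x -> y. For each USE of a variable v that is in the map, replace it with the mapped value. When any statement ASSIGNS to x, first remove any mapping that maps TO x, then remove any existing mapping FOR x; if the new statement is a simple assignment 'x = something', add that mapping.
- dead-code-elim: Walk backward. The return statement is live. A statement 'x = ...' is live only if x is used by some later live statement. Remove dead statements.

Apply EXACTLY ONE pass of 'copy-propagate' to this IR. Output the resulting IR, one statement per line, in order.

Answer: c = 4
y = 1
a = 4 + 0
b = 7
x = 8
u = 4 + 0
return 4

Derivation:
Applying copy-propagate statement-by-statement:
  [1] c = 4  (unchanged)
  [2] y = 1  (unchanged)
  [3] a = c + 0  -> a = 4 + 0
  [4] b = 7  (unchanged)
  [5] x = 8  (unchanged)
  [6] u = c + 0  -> u = 4 + 0
  [7] return c  -> return 4
Result (7 stmts):
  c = 4
  y = 1
  a = 4 + 0
  b = 7
  x = 8
  u = 4 + 0
  return 4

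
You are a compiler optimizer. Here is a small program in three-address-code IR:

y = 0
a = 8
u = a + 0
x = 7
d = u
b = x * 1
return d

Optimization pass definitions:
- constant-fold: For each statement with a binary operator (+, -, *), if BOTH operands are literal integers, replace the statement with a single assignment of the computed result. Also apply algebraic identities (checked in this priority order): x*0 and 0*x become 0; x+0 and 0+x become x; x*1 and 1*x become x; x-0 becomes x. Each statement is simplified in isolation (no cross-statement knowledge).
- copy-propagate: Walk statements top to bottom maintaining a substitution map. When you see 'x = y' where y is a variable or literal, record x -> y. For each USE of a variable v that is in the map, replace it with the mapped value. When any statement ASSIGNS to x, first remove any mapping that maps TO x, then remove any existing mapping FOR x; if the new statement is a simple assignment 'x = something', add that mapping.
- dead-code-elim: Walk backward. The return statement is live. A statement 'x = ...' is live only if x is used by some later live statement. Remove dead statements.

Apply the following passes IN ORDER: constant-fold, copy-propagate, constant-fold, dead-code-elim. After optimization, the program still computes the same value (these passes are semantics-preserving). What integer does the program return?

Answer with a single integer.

Initial IR:
  y = 0
  a = 8
  u = a + 0
  x = 7
  d = u
  b = x * 1
  return d
After constant-fold (7 stmts):
  y = 0
  a = 8
  u = a
  x = 7
  d = u
  b = x
  return d
After copy-propagate (7 stmts):
  y = 0
  a = 8
  u = 8
  x = 7
  d = 8
  b = 7
  return 8
After constant-fold (7 stmts):
  y = 0
  a = 8
  u = 8
  x = 7
  d = 8
  b = 7
  return 8
After dead-code-elim (1 stmts):
  return 8
Evaluate:
  y = 0  =>  y = 0
  a = 8  =>  a = 8
  u = a + 0  =>  u = 8
  x = 7  =>  x = 7
  d = u  =>  d = 8
  b = x * 1  =>  b = 7
  return d = 8

Answer: 8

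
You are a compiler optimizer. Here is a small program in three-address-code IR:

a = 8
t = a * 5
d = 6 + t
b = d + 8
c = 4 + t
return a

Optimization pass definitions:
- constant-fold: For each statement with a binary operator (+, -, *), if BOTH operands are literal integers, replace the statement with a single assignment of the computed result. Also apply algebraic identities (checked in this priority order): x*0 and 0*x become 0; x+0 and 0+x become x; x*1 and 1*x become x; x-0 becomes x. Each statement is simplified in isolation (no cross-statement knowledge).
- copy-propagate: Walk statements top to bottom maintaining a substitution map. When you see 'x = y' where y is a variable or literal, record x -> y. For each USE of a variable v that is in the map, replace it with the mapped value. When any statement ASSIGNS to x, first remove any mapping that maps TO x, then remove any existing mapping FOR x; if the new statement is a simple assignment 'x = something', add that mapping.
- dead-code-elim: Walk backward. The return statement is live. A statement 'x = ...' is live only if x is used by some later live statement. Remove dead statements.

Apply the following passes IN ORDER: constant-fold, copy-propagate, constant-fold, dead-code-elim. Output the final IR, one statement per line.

Answer: return 8

Derivation:
Initial IR:
  a = 8
  t = a * 5
  d = 6 + t
  b = d + 8
  c = 4 + t
  return a
After constant-fold (6 stmts):
  a = 8
  t = a * 5
  d = 6 + t
  b = d + 8
  c = 4 + t
  return a
After copy-propagate (6 stmts):
  a = 8
  t = 8 * 5
  d = 6 + t
  b = d + 8
  c = 4 + t
  return 8
After constant-fold (6 stmts):
  a = 8
  t = 40
  d = 6 + t
  b = d + 8
  c = 4 + t
  return 8
After dead-code-elim (1 stmts):
  return 8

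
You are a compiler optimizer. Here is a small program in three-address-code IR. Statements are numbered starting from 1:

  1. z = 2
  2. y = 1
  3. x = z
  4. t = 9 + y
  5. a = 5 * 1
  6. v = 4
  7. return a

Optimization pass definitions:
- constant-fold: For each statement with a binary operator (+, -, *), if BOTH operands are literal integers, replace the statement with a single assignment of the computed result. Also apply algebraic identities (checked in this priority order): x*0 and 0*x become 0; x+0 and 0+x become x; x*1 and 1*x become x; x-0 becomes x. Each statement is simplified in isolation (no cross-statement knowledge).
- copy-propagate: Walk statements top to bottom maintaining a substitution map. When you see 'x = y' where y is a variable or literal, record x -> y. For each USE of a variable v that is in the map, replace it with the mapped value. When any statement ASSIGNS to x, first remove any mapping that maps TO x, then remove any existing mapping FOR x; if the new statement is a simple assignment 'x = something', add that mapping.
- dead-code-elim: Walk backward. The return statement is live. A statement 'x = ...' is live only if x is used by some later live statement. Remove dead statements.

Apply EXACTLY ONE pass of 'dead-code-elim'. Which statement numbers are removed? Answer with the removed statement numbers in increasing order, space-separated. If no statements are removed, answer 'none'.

Answer: 1 2 3 4 6

Derivation:
Backward liveness scan:
Stmt 1 'z = 2': DEAD (z not in live set [])
Stmt 2 'y = 1': DEAD (y not in live set [])
Stmt 3 'x = z': DEAD (x not in live set [])
Stmt 4 't = 9 + y': DEAD (t not in live set [])
Stmt 5 'a = 5 * 1': KEEP (a is live); live-in = []
Stmt 6 'v = 4': DEAD (v not in live set ['a'])
Stmt 7 'return a': KEEP (return); live-in = ['a']
Removed statement numbers: [1, 2, 3, 4, 6]
Surviving IR:
  a = 5 * 1
  return a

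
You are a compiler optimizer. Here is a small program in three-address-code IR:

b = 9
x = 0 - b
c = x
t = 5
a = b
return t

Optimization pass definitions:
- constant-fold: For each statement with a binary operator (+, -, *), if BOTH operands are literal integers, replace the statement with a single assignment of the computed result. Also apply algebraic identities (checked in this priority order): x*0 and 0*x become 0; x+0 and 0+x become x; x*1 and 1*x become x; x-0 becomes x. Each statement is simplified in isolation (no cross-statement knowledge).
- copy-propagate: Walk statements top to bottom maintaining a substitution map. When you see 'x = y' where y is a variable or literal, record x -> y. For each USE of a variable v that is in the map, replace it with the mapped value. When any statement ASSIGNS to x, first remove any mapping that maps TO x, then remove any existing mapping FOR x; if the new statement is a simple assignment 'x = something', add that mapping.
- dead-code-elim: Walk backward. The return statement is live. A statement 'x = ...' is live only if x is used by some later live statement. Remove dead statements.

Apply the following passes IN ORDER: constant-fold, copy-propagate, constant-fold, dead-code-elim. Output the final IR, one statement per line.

Initial IR:
  b = 9
  x = 0 - b
  c = x
  t = 5
  a = b
  return t
After constant-fold (6 stmts):
  b = 9
  x = 0 - b
  c = x
  t = 5
  a = b
  return t
After copy-propagate (6 stmts):
  b = 9
  x = 0 - 9
  c = x
  t = 5
  a = 9
  return 5
After constant-fold (6 stmts):
  b = 9
  x = -9
  c = x
  t = 5
  a = 9
  return 5
After dead-code-elim (1 stmts):
  return 5

Answer: return 5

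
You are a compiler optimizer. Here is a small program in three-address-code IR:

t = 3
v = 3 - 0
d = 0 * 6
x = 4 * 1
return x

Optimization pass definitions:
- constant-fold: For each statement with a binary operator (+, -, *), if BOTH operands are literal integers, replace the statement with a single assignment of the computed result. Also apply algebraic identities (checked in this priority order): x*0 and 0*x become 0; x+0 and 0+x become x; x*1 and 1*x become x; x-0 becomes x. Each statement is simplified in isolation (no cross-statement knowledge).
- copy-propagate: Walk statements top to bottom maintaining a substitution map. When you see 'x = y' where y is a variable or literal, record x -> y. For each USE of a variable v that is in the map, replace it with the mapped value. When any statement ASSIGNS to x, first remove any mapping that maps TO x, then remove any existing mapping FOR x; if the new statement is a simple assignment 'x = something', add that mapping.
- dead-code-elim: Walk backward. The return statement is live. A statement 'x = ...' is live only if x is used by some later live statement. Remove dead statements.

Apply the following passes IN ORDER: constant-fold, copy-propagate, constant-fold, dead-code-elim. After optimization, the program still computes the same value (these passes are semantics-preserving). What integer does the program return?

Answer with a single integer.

Answer: 4

Derivation:
Initial IR:
  t = 3
  v = 3 - 0
  d = 0 * 6
  x = 4 * 1
  return x
After constant-fold (5 stmts):
  t = 3
  v = 3
  d = 0
  x = 4
  return x
After copy-propagate (5 stmts):
  t = 3
  v = 3
  d = 0
  x = 4
  return 4
After constant-fold (5 stmts):
  t = 3
  v = 3
  d = 0
  x = 4
  return 4
After dead-code-elim (1 stmts):
  return 4
Evaluate:
  t = 3  =>  t = 3
  v = 3 - 0  =>  v = 3
  d = 0 * 6  =>  d = 0
  x = 4 * 1  =>  x = 4
  return x = 4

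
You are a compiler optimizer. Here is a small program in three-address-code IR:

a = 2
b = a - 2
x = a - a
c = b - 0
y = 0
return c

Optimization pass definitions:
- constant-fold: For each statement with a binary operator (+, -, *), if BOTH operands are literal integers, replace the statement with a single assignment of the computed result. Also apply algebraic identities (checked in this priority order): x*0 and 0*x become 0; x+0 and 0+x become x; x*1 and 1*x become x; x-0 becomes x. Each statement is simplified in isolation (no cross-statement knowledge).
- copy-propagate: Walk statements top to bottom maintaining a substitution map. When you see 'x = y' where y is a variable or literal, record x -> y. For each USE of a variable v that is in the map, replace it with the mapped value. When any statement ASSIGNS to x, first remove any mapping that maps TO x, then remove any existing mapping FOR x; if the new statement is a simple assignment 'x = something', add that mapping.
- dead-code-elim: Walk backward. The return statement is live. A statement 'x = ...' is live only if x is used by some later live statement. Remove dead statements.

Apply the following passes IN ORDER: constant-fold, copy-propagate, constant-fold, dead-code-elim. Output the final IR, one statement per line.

Answer: b = 0
return b

Derivation:
Initial IR:
  a = 2
  b = a - 2
  x = a - a
  c = b - 0
  y = 0
  return c
After constant-fold (6 stmts):
  a = 2
  b = a - 2
  x = a - a
  c = b
  y = 0
  return c
After copy-propagate (6 stmts):
  a = 2
  b = 2 - 2
  x = 2 - 2
  c = b
  y = 0
  return b
After constant-fold (6 stmts):
  a = 2
  b = 0
  x = 0
  c = b
  y = 0
  return b
After dead-code-elim (2 stmts):
  b = 0
  return b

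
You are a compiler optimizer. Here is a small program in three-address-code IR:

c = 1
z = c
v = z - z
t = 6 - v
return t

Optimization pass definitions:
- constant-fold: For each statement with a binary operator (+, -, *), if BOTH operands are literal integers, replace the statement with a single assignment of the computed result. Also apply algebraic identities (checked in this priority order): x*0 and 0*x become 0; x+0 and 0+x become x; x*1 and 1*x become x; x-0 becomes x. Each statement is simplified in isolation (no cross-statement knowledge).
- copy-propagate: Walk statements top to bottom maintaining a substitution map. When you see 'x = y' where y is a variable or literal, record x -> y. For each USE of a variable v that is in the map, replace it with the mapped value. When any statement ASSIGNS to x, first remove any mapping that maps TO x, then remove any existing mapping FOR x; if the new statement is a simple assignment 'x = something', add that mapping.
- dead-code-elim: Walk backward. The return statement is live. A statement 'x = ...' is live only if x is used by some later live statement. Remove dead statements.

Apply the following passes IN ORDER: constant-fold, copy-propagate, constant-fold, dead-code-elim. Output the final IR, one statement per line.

Answer: v = 0
t = 6 - v
return t

Derivation:
Initial IR:
  c = 1
  z = c
  v = z - z
  t = 6 - v
  return t
After constant-fold (5 stmts):
  c = 1
  z = c
  v = z - z
  t = 6 - v
  return t
After copy-propagate (5 stmts):
  c = 1
  z = 1
  v = 1 - 1
  t = 6 - v
  return t
After constant-fold (5 stmts):
  c = 1
  z = 1
  v = 0
  t = 6 - v
  return t
After dead-code-elim (3 stmts):
  v = 0
  t = 6 - v
  return t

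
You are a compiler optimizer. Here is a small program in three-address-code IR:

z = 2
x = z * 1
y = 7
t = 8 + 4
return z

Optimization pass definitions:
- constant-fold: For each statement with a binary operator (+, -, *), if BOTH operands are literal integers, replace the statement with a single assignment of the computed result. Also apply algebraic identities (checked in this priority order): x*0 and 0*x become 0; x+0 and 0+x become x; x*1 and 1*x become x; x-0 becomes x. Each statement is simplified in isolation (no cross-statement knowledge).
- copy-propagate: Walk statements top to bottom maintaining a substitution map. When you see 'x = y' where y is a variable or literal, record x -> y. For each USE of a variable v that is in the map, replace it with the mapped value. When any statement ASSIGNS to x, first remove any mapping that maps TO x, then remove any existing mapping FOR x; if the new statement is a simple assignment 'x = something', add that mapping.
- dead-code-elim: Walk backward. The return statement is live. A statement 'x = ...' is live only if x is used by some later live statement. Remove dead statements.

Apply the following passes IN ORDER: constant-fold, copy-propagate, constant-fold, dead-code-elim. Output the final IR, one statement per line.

Answer: return 2

Derivation:
Initial IR:
  z = 2
  x = z * 1
  y = 7
  t = 8 + 4
  return z
After constant-fold (5 stmts):
  z = 2
  x = z
  y = 7
  t = 12
  return z
After copy-propagate (5 stmts):
  z = 2
  x = 2
  y = 7
  t = 12
  return 2
After constant-fold (5 stmts):
  z = 2
  x = 2
  y = 7
  t = 12
  return 2
After dead-code-elim (1 stmts):
  return 2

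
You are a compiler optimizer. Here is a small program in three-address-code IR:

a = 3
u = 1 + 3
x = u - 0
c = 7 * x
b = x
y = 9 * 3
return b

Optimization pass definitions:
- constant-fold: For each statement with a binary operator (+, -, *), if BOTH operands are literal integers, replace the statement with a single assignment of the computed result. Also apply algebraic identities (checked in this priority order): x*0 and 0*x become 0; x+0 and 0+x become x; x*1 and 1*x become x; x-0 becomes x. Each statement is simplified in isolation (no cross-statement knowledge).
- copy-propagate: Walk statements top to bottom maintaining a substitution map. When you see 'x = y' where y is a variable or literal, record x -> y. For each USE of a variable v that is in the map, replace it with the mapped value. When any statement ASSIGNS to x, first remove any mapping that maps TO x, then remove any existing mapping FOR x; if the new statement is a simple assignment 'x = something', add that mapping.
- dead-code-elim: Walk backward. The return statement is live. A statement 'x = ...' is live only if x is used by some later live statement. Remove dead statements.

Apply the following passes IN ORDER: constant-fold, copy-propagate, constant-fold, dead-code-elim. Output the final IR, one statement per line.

Answer: return 4

Derivation:
Initial IR:
  a = 3
  u = 1 + 3
  x = u - 0
  c = 7 * x
  b = x
  y = 9 * 3
  return b
After constant-fold (7 stmts):
  a = 3
  u = 4
  x = u
  c = 7 * x
  b = x
  y = 27
  return b
After copy-propagate (7 stmts):
  a = 3
  u = 4
  x = 4
  c = 7 * 4
  b = 4
  y = 27
  return 4
After constant-fold (7 stmts):
  a = 3
  u = 4
  x = 4
  c = 28
  b = 4
  y = 27
  return 4
After dead-code-elim (1 stmts):
  return 4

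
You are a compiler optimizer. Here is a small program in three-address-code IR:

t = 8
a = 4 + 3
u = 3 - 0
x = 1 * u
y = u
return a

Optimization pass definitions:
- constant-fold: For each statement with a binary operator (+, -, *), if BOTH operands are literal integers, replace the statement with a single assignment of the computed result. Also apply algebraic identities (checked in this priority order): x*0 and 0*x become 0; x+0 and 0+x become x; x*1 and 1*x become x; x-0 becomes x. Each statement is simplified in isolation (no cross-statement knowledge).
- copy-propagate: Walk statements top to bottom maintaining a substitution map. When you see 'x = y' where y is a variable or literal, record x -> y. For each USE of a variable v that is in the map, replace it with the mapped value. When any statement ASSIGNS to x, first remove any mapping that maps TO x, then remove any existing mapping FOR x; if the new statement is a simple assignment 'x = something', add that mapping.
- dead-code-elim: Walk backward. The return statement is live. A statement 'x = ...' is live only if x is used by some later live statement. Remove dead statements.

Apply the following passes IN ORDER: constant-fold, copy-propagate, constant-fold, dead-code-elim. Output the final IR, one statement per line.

Answer: return 7

Derivation:
Initial IR:
  t = 8
  a = 4 + 3
  u = 3 - 0
  x = 1 * u
  y = u
  return a
After constant-fold (6 stmts):
  t = 8
  a = 7
  u = 3
  x = u
  y = u
  return a
After copy-propagate (6 stmts):
  t = 8
  a = 7
  u = 3
  x = 3
  y = 3
  return 7
After constant-fold (6 stmts):
  t = 8
  a = 7
  u = 3
  x = 3
  y = 3
  return 7
After dead-code-elim (1 stmts):
  return 7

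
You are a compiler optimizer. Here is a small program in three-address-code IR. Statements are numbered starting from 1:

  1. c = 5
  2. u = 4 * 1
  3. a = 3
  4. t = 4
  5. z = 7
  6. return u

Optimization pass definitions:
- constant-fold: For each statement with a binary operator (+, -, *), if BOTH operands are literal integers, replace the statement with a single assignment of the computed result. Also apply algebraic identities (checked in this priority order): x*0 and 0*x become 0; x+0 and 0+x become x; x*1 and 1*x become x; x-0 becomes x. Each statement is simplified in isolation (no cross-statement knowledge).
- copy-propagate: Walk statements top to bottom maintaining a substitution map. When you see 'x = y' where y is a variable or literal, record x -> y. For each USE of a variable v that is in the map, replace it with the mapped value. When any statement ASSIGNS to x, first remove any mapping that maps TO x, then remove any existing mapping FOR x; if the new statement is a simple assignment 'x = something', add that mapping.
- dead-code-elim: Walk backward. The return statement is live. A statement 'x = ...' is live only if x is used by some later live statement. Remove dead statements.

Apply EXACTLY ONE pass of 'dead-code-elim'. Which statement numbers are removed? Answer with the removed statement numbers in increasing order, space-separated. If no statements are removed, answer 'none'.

Backward liveness scan:
Stmt 1 'c = 5': DEAD (c not in live set [])
Stmt 2 'u = 4 * 1': KEEP (u is live); live-in = []
Stmt 3 'a = 3': DEAD (a not in live set ['u'])
Stmt 4 't = 4': DEAD (t not in live set ['u'])
Stmt 5 'z = 7': DEAD (z not in live set ['u'])
Stmt 6 'return u': KEEP (return); live-in = ['u']
Removed statement numbers: [1, 3, 4, 5]
Surviving IR:
  u = 4 * 1
  return u

Answer: 1 3 4 5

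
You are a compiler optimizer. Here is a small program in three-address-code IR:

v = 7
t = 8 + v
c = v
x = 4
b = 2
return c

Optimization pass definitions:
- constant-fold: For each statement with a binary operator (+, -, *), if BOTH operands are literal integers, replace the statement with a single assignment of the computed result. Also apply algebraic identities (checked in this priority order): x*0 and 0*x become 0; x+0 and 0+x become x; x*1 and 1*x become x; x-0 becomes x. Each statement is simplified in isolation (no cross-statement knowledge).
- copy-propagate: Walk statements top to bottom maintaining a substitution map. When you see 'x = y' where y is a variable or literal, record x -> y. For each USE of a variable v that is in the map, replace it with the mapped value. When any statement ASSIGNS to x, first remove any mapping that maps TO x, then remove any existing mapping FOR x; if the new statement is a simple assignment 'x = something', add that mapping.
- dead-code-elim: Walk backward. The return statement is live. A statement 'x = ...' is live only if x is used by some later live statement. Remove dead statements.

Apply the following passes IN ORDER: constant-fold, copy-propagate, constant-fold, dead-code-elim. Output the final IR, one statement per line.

Initial IR:
  v = 7
  t = 8 + v
  c = v
  x = 4
  b = 2
  return c
After constant-fold (6 stmts):
  v = 7
  t = 8 + v
  c = v
  x = 4
  b = 2
  return c
After copy-propagate (6 stmts):
  v = 7
  t = 8 + 7
  c = 7
  x = 4
  b = 2
  return 7
After constant-fold (6 stmts):
  v = 7
  t = 15
  c = 7
  x = 4
  b = 2
  return 7
After dead-code-elim (1 stmts):
  return 7

Answer: return 7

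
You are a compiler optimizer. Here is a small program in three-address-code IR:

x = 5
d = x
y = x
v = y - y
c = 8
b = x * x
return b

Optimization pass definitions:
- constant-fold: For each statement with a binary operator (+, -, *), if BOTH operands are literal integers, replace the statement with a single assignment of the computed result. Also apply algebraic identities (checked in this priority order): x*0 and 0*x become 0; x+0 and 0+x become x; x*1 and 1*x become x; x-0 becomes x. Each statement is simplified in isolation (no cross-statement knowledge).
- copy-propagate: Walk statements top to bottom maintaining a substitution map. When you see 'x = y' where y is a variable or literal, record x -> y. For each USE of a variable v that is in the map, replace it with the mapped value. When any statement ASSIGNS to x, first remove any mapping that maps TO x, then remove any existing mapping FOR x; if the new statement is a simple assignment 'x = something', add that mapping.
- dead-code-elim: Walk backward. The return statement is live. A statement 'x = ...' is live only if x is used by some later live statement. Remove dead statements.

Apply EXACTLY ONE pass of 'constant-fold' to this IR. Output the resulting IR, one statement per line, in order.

Applying constant-fold statement-by-statement:
  [1] x = 5  (unchanged)
  [2] d = x  (unchanged)
  [3] y = x  (unchanged)
  [4] v = y - y  (unchanged)
  [5] c = 8  (unchanged)
  [6] b = x * x  (unchanged)
  [7] return b  (unchanged)
Result (7 stmts):
  x = 5
  d = x
  y = x
  v = y - y
  c = 8
  b = x * x
  return b

Answer: x = 5
d = x
y = x
v = y - y
c = 8
b = x * x
return b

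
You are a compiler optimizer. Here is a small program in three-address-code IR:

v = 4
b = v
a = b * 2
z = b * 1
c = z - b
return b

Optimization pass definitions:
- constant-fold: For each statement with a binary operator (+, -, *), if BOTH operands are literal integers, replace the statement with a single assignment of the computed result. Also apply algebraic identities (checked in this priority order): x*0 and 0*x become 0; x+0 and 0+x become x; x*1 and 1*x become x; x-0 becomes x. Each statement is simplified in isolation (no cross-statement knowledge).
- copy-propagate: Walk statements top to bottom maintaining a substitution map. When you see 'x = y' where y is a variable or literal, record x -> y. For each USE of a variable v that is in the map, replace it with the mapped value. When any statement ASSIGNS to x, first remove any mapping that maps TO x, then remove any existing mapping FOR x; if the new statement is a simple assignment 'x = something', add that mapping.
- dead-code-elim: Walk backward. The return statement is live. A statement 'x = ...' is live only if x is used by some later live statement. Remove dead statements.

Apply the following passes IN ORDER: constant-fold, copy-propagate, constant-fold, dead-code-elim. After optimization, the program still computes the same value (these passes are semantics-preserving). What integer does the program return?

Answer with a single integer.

Initial IR:
  v = 4
  b = v
  a = b * 2
  z = b * 1
  c = z - b
  return b
After constant-fold (6 stmts):
  v = 4
  b = v
  a = b * 2
  z = b
  c = z - b
  return b
After copy-propagate (6 stmts):
  v = 4
  b = 4
  a = 4 * 2
  z = 4
  c = 4 - 4
  return 4
After constant-fold (6 stmts):
  v = 4
  b = 4
  a = 8
  z = 4
  c = 0
  return 4
After dead-code-elim (1 stmts):
  return 4
Evaluate:
  v = 4  =>  v = 4
  b = v  =>  b = 4
  a = b * 2  =>  a = 8
  z = b * 1  =>  z = 4
  c = z - b  =>  c = 0
  return b = 4

Answer: 4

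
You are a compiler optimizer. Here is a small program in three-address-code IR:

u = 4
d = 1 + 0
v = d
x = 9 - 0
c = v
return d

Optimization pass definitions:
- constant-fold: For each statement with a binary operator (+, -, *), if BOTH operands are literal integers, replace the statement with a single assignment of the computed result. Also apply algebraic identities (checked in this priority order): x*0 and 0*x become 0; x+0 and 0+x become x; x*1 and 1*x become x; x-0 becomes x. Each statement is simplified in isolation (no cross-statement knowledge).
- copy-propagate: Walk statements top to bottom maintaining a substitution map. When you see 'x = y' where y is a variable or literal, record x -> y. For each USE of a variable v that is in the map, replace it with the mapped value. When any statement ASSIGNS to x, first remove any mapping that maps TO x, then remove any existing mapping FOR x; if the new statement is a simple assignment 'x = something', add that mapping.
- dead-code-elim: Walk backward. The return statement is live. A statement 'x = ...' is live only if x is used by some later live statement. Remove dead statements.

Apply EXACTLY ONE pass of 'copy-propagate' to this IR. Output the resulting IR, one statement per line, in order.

Answer: u = 4
d = 1 + 0
v = d
x = 9 - 0
c = d
return d

Derivation:
Applying copy-propagate statement-by-statement:
  [1] u = 4  (unchanged)
  [2] d = 1 + 0  (unchanged)
  [3] v = d  (unchanged)
  [4] x = 9 - 0  (unchanged)
  [5] c = v  -> c = d
  [6] return d  (unchanged)
Result (6 stmts):
  u = 4
  d = 1 + 0
  v = d
  x = 9 - 0
  c = d
  return d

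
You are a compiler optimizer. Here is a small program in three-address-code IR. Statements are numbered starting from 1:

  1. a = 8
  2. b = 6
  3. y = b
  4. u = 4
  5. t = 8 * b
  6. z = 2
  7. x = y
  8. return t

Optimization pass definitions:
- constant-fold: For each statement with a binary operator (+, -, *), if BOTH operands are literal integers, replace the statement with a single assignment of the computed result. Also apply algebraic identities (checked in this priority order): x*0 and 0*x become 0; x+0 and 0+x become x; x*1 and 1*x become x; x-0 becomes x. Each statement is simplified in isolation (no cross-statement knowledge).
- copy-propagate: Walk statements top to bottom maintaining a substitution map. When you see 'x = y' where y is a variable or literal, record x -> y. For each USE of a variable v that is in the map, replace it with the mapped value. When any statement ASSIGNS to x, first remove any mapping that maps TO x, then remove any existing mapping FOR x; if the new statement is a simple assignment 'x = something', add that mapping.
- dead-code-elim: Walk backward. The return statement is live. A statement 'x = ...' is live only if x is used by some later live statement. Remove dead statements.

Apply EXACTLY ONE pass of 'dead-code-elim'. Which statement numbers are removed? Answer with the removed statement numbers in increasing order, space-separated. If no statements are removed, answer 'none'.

Backward liveness scan:
Stmt 1 'a = 8': DEAD (a not in live set [])
Stmt 2 'b = 6': KEEP (b is live); live-in = []
Stmt 3 'y = b': DEAD (y not in live set ['b'])
Stmt 4 'u = 4': DEAD (u not in live set ['b'])
Stmt 5 't = 8 * b': KEEP (t is live); live-in = ['b']
Stmt 6 'z = 2': DEAD (z not in live set ['t'])
Stmt 7 'x = y': DEAD (x not in live set ['t'])
Stmt 8 'return t': KEEP (return); live-in = ['t']
Removed statement numbers: [1, 3, 4, 6, 7]
Surviving IR:
  b = 6
  t = 8 * b
  return t

Answer: 1 3 4 6 7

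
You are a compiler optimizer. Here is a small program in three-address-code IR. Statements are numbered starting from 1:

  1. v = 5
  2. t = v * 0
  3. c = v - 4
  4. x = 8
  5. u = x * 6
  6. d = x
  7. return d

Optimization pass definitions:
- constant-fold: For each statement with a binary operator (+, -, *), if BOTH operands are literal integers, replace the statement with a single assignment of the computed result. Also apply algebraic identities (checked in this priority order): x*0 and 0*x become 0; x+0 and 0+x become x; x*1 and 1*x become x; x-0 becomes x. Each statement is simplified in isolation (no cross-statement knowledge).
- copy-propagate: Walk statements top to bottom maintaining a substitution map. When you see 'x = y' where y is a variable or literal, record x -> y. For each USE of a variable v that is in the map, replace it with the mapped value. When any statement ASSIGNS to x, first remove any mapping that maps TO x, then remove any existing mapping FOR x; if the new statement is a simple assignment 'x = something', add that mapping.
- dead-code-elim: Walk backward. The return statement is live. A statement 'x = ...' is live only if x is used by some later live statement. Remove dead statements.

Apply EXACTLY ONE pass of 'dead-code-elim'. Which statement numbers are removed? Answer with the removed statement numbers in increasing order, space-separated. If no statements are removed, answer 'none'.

Answer: 1 2 3 5

Derivation:
Backward liveness scan:
Stmt 1 'v = 5': DEAD (v not in live set [])
Stmt 2 't = v * 0': DEAD (t not in live set [])
Stmt 3 'c = v - 4': DEAD (c not in live set [])
Stmt 4 'x = 8': KEEP (x is live); live-in = []
Stmt 5 'u = x * 6': DEAD (u not in live set ['x'])
Stmt 6 'd = x': KEEP (d is live); live-in = ['x']
Stmt 7 'return d': KEEP (return); live-in = ['d']
Removed statement numbers: [1, 2, 3, 5]
Surviving IR:
  x = 8
  d = x
  return d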